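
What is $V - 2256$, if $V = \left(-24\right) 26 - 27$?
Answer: $-2907$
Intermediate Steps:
$V = -651$ ($V = -624 - 27 = -651$)
$V - 2256 = -651 - 2256 = -2907$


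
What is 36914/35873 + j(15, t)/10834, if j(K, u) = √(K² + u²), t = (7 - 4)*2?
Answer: 36914/35873 + 3*√29/10834 ≈ 1.0305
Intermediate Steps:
t = 6 (t = 3*2 = 6)
36914/35873 + j(15, t)/10834 = 36914/35873 + √(15² + 6²)/10834 = 36914*(1/35873) + √(225 + 36)*(1/10834) = 36914/35873 + √261*(1/10834) = 36914/35873 + (3*√29)*(1/10834) = 36914/35873 + 3*√29/10834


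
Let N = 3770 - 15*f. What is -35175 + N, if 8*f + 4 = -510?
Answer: -121765/4 ≈ -30441.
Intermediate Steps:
f = -257/4 (f = -½ + (⅛)*(-510) = -½ - 255/4 = -257/4 ≈ -64.250)
N = 18935/4 (N = 3770 - 15*(-257/4) = 3770 + 3855/4 = 18935/4 ≈ 4733.8)
-35175 + N = -35175 + 18935/4 = -121765/4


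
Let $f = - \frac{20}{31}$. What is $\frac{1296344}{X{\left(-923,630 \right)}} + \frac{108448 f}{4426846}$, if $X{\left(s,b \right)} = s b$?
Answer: $- \frac{6398621476148}{2849970253455} \approx -2.2452$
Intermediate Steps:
$f = - \frac{20}{31}$ ($f = \left(-20\right) \frac{1}{31} = - \frac{20}{31} \approx -0.64516$)
$X{\left(s,b \right)} = b s$
$\frac{1296344}{X{\left(-923,630 \right)}} + \frac{108448 f}{4426846} = \frac{1296344}{630 \left(-923\right)} + \frac{108448 \left(- \frac{20}{31}\right)}{4426846} = \frac{1296344}{-581490} - \frac{1084480}{68616113} = 1296344 \left(- \frac{1}{581490}\right) - \frac{1084480}{68616113} = - \frac{92596}{41535} - \frac{1084480}{68616113} = - \frac{6398621476148}{2849970253455}$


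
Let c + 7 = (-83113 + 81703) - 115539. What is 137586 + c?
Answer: 20630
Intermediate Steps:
c = -116956 (c = -7 + ((-83113 + 81703) - 115539) = -7 + (-1410 - 115539) = -7 - 116949 = -116956)
137586 + c = 137586 - 116956 = 20630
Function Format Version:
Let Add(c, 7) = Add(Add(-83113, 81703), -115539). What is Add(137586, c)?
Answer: 20630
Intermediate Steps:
c = -116956 (c = Add(-7, Add(Add(-83113, 81703), -115539)) = Add(-7, Add(-1410, -115539)) = Add(-7, -116949) = -116956)
Add(137586, c) = Add(137586, -116956) = 20630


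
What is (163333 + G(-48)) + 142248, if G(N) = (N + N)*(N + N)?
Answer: 314797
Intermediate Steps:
G(N) = 4*N² (G(N) = (2*N)*(2*N) = 4*N²)
(163333 + G(-48)) + 142248 = (163333 + 4*(-48)²) + 142248 = (163333 + 4*2304) + 142248 = (163333 + 9216) + 142248 = 172549 + 142248 = 314797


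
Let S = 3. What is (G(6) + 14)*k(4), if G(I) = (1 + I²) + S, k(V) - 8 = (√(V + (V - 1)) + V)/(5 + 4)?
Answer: 456 + 6*√7 ≈ 471.87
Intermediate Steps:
k(V) = 8 + V/9 + √(-1 + 2*V)/9 (k(V) = 8 + (√(V + (V - 1)) + V)/(5 + 4) = 8 + (√(V + (-1 + V)) + V)/9 = 8 + (√(-1 + 2*V) + V)*(⅑) = 8 + (V + √(-1 + 2*V))*(⅑) = 8 + (V/9 + √(-1 + 2*V)/9) = 8 + V/9 + √(-1 + 2*V)/9)
G(I) = 4 + I² (G(I) = (1 + I²) + 3 = 4 + I²)
(G(6) + 14)*k(4) = ((4 + 6²) + 14)*(8 + (⅑)*4 + √(-1 + 2*4)/9) = ((4 + 36) + 14)*(8 + 4/9 + √(-1 + 8)/9) = (40 + 14)*(8 + 4/9 + √7/9) = 54*(76/9 + √7/9) = 456 + 6*√7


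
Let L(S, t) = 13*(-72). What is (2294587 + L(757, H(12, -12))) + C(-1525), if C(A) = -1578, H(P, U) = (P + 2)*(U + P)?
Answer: 2292073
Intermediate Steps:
H(P, U) = (2 + P)*(P + U)
L(S, t) = -936
(2294587 + L(757, H(12, -12))) + C(-1525) = (2294587 - 936) - 1578 = 2293651 - 1578 = 2292073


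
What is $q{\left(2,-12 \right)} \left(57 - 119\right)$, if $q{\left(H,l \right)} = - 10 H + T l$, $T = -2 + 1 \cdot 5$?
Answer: $3472$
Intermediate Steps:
$T = 3$ ($T = -2 + 5 = 3$)
$q{\left(H,l \right)} = - 10 H + 3 l$
$q{\left(2,-12 \right)} \left(57 - 119\right) = \left(\left(-10\right) 2 + 3 \left(-12\right)\right) \left(57 - 119\right) = \left(-20 - 36\right) \left(-62\right) = \left(-56\right) \left(-62\right) = 3472$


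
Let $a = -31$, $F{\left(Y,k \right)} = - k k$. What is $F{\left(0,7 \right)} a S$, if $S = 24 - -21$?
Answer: $68355$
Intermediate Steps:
$F{\left(Y,k \right)} = - k^{2}$
$S = 45$ ($S = 24 + 21 = 45$)
$F{\left(0,7 \right)} a S = - 7^{2} \left(-31\right) 45 = \left(-1\right) 49 \left(-31\right) 45 = \left(-49\right) \left(-31\right) 45 = 1519 \cdot 45 = 68355$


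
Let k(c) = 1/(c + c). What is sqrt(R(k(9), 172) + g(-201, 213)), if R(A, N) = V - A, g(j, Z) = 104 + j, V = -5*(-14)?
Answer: I*sqrt(974)/6 ≈ 5.2015*I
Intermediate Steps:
V = 70
k(c) = 1/(2*c)
R(A, N) = 70 - A
sqrt(R(k(9), 172) + g(-201, 213)) = sqrt((70 - 1/(2*9)) + (104 - 201)) = sqrt((70 - 1/(2*9)) - 97) = sqrt((70 - 1*1/18) - 97) = sqrt((70 - 1/18) - 97) = sqrt(1259/18 - 97) = sqrt(-487/18) = I*sqrt(974)/6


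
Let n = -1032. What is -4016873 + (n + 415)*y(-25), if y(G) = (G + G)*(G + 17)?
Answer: -4263673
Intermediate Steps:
y(G) = 2*G*(17 + G) (y(G) = (2*G)*(17 + G) = 2*G*(17 + G))
-4016873 + (n + 415)*y(-25) = -4016873 + (-1032 + 415)*(2*(-25)*(17 - 25)) = -4016873 - 1234*(-25)*(-8) = -4016873 - 617*400 = -4016873 - 246800 = -4263673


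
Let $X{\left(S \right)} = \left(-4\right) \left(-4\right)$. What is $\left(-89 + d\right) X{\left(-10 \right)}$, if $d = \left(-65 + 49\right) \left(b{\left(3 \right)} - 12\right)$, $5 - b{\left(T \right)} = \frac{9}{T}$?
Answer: $1136$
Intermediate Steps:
$b{\left(T \right)} = 5 - \frac{9}{T}$
$X{\left(S \right)} = 16$
$d = 160$ ($d = \left(-65 + 49\right) \left(\left(5 - \frac{9}{3}\right) - 12\right) = - 16 \left(\left(5 - 3\right) - 12\right) = - 16 \left(2 - 12\right) = \left(-16\right) \left(-10\right) = 160$)
$\left(-89 + d\right) X{\left(-10 \right)} = \left(-89 + 160\right) 16 = 71 \cdot 16 = 1136$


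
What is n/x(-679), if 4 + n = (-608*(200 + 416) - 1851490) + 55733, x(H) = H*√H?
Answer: -2170289*I*√679/461041 ≈ -122.66*I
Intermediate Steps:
x(H) = H^(3/2)
n = -2170289 (n = -4 + ((-608*(200 + 416) - 1851490) + 55733) = -4 + ((-608*616 - 1851490) + 55733) = -4 + ((-374528 - 1851490) + 55733) = -4 + (-2226018 + 55733) = -4 - 2170285 = -2170289)
n/x(-679) = -2170289*I*√679/461041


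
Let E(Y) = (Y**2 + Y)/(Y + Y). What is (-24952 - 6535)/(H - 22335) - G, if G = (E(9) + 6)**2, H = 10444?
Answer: -61188/517 ≈ -118.35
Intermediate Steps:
E(Y) = (Y + Y**2)/(2*Y) (E(Y) = (Y + Y**2)/((2*Y)) = (Y + Y**2)*(1/(2*Y)) = (Y + Y**2)/(2*Y))
G = 121 (G = ((1/2 + (1/2)*9) + 6)**2 = ((1/2 + 9/2) + 6)**2 = (5 + 6)**2 = 11**2 = 121)
(-24952 - 6535)/(H - 22335) - G = (-24952 - 6535)/(10444 - 22335) - 1*121 = -31487/(-11891) - 121 = -31487*(-1/11891) - 121 = 1369/517 - 121 = -61188/517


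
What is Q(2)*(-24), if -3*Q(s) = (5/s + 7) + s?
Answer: 92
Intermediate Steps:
Q(s) = -7/3 - 5/(3*s) - s/3 (Q(s) = -((5/s + 7) + s)/3 = -((7 + 5/s) + s)/3 = -(7 + s + 5/s)/3 = -7/3 - 5/(3*s) - s/3)
Q(2)*(-24) = ((⅓)*(-5 - 1*2*(7 + 2))/2)*(-24) = ((⅓)*(½)*(-5 - 1*2*9))*(-24) = ((⅓)*(½)*(-5 - 18))*(-24) = ((⅓)*(½)*(-23))*(-24) = -23/6*(-24) = 92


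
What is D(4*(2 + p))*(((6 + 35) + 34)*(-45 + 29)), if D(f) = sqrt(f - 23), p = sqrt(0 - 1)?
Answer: -1200*sqrt(-15 + 4*I) ≈ -614.33 - 4688.0*I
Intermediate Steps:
p = I (p = sqrt(-1) = I ≈ 1.0*I)
D(f) = sqrt(-23 + f)
D(4*(2 + p))*(((6 + 35) + 34)*(-45 + 29)) = sqrt(-23 + 4*(2 + I))*(((6 + 35) + 34)*(-45 + 29)) = sqrt(-23 + (8 + 4*I))*((41 + 34)*(-16)) = sqrt(-15 + 4*I)*(75*(-16)) = sqrt(-15 + 4*I)*(-1200) = -1200*sqrt(-15 + 4*I)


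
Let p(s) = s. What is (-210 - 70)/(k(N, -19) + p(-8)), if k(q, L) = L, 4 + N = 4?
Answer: 280/27 ≈ 10.370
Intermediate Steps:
N = 0 (N = -4 + 4 = 0)
(-210 - 70)/(k(N, -19) + p(-8)) = (-210 - 70)/(-19 - 8) = -280/(-27) = -280*(-1/27) = 280/27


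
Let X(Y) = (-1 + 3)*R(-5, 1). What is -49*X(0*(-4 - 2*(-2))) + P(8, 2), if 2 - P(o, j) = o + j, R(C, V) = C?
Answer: 482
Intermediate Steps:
P(o, j) = 2 - j - o (P(o, j) = 2 - (o + j) = 2 - (j + o) = 2 + (-j - o) = 2 - j - o)
X(Y) = -10 (X(Y) = (-1 + 3)*(-5) = 2*(-5) = -10)
-49*X(0*(-4 - 2*(-2))) + P(8, 2) = -49*(-10) + (2 - 1*2 - 1*8) = 490 + (2 - 2 - 8) = 490 - 8 = 482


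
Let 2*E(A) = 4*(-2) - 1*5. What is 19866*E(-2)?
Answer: -129129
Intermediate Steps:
E(A) = -13/2 (E(A) = (4*(-2) - 1*5)/2 = (-8 - 5)/2 = (½)*(-13) = -13/2)
19866*E(-2) = 19866*(-13/2) = -129129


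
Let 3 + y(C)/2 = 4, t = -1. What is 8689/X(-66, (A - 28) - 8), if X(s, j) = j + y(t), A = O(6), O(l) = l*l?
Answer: 8689/2 ≈ 4344.5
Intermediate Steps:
y(C) = 2 (y(C) = -6 + 2*4 = -6 + 8 = 2)
O(l) = l**2
A = 36 (A = 6**2 = 36)
X(s, j) = 2 + j (X(s, j) = j + 2 = 2 + j)
8689/X(-66, (A - 28) - 8) = 8689/(2 + ((36 - 28) - 8)) = 8689/(2 + (8 - 8)) = 8689/(2 + 0) = 8689/2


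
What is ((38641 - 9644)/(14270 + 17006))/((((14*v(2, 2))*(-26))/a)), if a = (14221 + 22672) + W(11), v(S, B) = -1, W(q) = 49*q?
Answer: 135676963/1423058 ≈ 95.342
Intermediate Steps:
a = 37432 (a = (14221 + 22672) + 49*11 = 36893 + 539 = 37432)
((38641 - 9644)/(14270 + 17006))/((((14*v(2, 2))*(-26))/a)) = ((38641 - 9644)/(14270 + 17006))/((((14*(-1))*(-26))/37432)) = (28997/31276)/((-14*(-26)*(1/37432))) = (28997*(1/31276))/((364*(1/37432))) = 28997/(31276*(91/9358)) = (28997/31276)*(9358/91) = 135676963/1423058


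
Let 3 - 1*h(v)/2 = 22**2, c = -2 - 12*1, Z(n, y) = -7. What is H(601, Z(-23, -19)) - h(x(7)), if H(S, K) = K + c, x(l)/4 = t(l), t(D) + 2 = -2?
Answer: 941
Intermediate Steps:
t(D) = -4 (t(D) = -2 - 2 = -4)
c = -14 (c = -2 - 12 = -14)
x(l) = -16 (x(l) = 4*(-4) = -16)
H(S, K) = -14 + K (H(S, K) = K - 14 = -14 + K)
h(v) = -962 (h(v) = 6 - 2*22**2 = 6 - 2*484 = 6 - 968 = -962)
H(601, Z(-23, -19)) - h(x(7)) = (-14 - 7) - 1*(-962) = -21 + 962 = 941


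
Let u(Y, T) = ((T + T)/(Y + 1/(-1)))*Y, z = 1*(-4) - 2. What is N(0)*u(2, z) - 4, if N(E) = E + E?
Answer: -4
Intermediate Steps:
N(E) = 2*E
z = -6 (z = -4 - 2 = -6)
u(Y, T) = 2*T*Y/(-1 + Y) (u(Y, T) = ((2*T)/(Y - 1))*Y = ((2*T)/(-1 + Y))*Y = (2*T/(-1 + Y))*Y = 2*T*Y/(-1 + Y))
N(0)*u(2, z) - 4 = (2*0)*(2*(-6)*2/(-1 + 2)) - 4 = 0*(2*(-6)*2/1) - 4 = 0*(2*(-6)*2*1) - 4 = 0*(-24) - 4 = 0 - 4 = -4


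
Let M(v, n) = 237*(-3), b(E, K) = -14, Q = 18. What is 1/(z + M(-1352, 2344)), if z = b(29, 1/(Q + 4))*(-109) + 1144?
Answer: 1/1959 ≈ 0.00051046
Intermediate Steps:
M(v, n) = -711
z = 2670 (z = -14*(-109) + 1144 = 1526 + 1144 = 2670)
1/(z + M(-1352, 2344)) = 1/(2670 - 711) = 1/1959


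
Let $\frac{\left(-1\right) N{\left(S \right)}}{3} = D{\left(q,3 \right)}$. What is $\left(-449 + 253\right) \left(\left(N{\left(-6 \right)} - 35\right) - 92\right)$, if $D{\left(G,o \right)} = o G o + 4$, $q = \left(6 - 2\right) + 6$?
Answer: $80164$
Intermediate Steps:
$q = 10$ ($q = 4 + 6 = 10$)
$D{\left(G,o \right)} = 4 + G o^{2}$ ($D{\left(G,o \right)} = G o o + 4 = G o^{2} + 4 = 4 + G o^{2}$)
$N{\left(S \right)} = -282$ ($N{\left(S \right)} = - 3 \left(4 + 10 \cdot 3^{2}\right) = - 3 \left(4 + 10 \cdot 9\right) = - 3 \left(4 + 90\right) = \left(-3\right) 94 = -282$)
$\left(-449 + 253\right) \left(\left(N{\left(-6 \right)} - 35\right) - 92\right) = \left(-449 + 253\right) \left(\left(-282 - 35\right) - 92\right) = - 196 \left(-317 - 92\right) = \left(-196\right) \left(-409\right) = 80164$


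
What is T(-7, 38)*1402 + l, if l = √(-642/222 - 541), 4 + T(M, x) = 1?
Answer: -4206 + 6*I*√20683/37 ≈ -4206.0 + 23.322*I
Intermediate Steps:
T(M, x) = -3 (T(M, x) = -4 + 1 = -3)
l = 6*I*√20683/37 (l = √(-642*1/222 - 541) = √(-107/37 - 541) = √(-20124/37) = 6*I*√20683/37 ≈ 23.322*I)
T(-7, 38)*1402 + l = -3*1402 + 6*I*√20683/37 = -4206 + 6*I*√20683/37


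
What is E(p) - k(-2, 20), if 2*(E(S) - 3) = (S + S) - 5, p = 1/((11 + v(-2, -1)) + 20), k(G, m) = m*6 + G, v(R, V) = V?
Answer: -1762/15 ≈ -117.47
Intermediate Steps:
k(G, m) = G + 6*m (k(G, m) = 6*m + G = G + 6*m)
p = 1/30 (p = 1/((11 - 1) + 20) = 1/(10 + 20) = 1/30 ≈ 0.033333)
E(S) = 1/2 + S (E(S) = 3 + ((S + S) - 5)/2 = 3 + (2*S - 5)/2 = 3 + (-5 + 2*S)/2 = 3 + (-5/2 + S) = 1/2 + S)
E(p) - k(-2, 20) = (1/2 + 1/30) - (-2 + 6*20) = 8/15 - (-2 + 120) = 8/15 - 1*118 = 8/15 - 118 = -1762/15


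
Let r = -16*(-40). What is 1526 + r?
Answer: 2166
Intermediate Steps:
r = 640
1526 + r = 1526 + 640 = 2166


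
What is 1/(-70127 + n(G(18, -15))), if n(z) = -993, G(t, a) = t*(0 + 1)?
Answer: -1/71120 ≈ -1.4061e-5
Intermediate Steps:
G(t, a) = t (G(t, a) = t*1 = t)
1/(-70127 + n(G(18, -15))) = 1/(-70127 - 993) = 1/(-71120) = -1/71120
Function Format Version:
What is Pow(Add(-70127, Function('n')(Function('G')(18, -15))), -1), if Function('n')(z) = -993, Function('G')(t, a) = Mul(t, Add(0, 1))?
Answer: Rational(-1, 71120) ≈ -1.4061e-5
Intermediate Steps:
Function('G')(t, a) = t (Function('G')(t, a) = Mul(t, 1) = t)
Pow(Add(-70127, Function('n')(Function('G')(18, -15))), -1) = Pow(Add(-70127, -993), -1) = Pow(-71120, -1) = Rational(-1, 71120)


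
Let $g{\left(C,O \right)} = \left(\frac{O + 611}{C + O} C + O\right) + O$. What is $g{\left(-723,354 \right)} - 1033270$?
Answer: $- \frac{126772561}{123} \approx -1.0307 \cdot 10^{6}$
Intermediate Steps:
$g{\left(C,O \right)} = 2 O + \frac{C \left(611 + O\right)}{C + O}$ ($g{\left(C,O \right)} = \left(\frac{611 + O}{C + O} C + O\right) + O = \left(\frac{C \left(611 + O\right)}{C + O} + O\right) + O = \left(O + \frac{C \left(611 + O\right)}{C + O}\right) + O = 2 O + \frac{C \left(611 + O\right)}{C + O}$)
$g{\left(-723,354 \right)} - 1033270 = \frac{2 \cdot 354^{2} + 611 \left(-723\right) + 3 \left(-723\right) 354}{-723 + 354} - 1033270 = \frac{2 \cdot 125316 - 441753 - 767826}{-369} - 1033270 = - \frac{250632 - 441753 - 767826}{369} - 1033270 = \left(- \frac{1}{369}\right) \left(-958947\right) - 1033270 = \frac{319649}{123} - 1033270 = - \frac{126772561}{123}$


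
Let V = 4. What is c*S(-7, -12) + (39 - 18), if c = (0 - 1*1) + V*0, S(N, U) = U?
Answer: 33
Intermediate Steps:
c = -1 (c = (0 - 1*1) + 4*0 = (0 - 1) + 0 = -1 + 0 = -1)
c*S(-7, -12) + (39 - 18) = -1*(-12) + (39 - 18) = 12 + 21 = 33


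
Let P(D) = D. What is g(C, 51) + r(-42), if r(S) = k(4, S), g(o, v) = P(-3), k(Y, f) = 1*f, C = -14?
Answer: -45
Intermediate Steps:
k(Y, f) = f
g(o, v) = -3
r(S) = S
g(C, 51) + r(-42) = -3 - 42 = -45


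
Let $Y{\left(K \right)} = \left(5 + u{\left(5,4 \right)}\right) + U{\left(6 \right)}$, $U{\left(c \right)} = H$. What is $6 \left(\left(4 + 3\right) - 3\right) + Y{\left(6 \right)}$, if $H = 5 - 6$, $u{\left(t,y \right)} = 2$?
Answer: $30$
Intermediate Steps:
$H = -1$ ($H = 5 - 6 = -1$)
$U{\left(c \right)} = -1$
$Y{\left(K \right)} = 6$ ($Y{\left(K \right)} = \left(5 + 2\right) - 1 = 7 - 1 = 6$)
$6 \left(\left(4 + 3\right) - 3\right) + Y{\left(6 \right)} = 6 \left(\left(4 + 3\right) - 3\right) + 6 = 6 \left(7 - 3\right) + 6 = 6 \cdot 4 + 6 = 24 + 6 = 30$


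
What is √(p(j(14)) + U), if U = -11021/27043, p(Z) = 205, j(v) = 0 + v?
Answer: √149623348142/27043 ≈ 14.304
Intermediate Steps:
j(v) = v
U = -11021/27043 (U = -11021*1/27043 = -11021/27043 ≈ -0.40754)
√(p(j(14)) + U) = √(205 - 11021/27043) = √(5532794/27043) = √149623348142/27043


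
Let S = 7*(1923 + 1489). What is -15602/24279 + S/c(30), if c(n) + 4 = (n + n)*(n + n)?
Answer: 130943711/21826821 ≈ 5.9992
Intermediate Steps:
c(n) = -4 + 4*n² (c(n) = -4 + (n + n)*(n + n) = -4 + (2*n)*(2*n) = -4 + 4*n²)
S = 23884 (S = 7*3412 = 23884)
-15602/24279 + S/c(30) = -15602/24279 + 23884/(-4 + 4*30²) = -15602*1/24279 + 23884/(-4 + 4*900) = -15602/24279 + 23884/(-4 + 3600) = -15602/24279 + 23884/3596 = -15602/24279 + 23884*(1/3596) = -15602/24279 + 5971/899 = 130943711/21826821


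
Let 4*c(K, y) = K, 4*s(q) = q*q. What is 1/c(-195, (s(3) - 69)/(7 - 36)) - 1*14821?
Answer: -2890099/195 ≈ -14821.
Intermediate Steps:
s(q) = q²/4 (s(q) = (q*q)/4 = q²/4)
c(K, y) = K/4
1/c(-195, (s(3) - 69)/(7 - 36)) - 1*14821 = 1/((¼)*(-195)) - 1*14821 = 1/(-195/4) - 14821 = -4/195 - 14821 = -2890099/195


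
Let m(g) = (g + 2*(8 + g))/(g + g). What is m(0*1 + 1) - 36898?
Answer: -73777/2 ≈ -36889.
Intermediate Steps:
m(g) = (16 + 3*g)/(2*g) (m(g) = (g + (16 + 2*g))/((2*g)) = (16 + 3*g)*(1/(2*g)) = (16 + 3*g)/(2*g))
m(0*1 + 1) - 36898 = (3/2 + 8/(0*1 + 1)) - 36898 = (3/2 + 8/(0 + 1)) - 36898 = (3/2 + 8/1) - 36898 = (3/2 + 8*1) - 36898 = (3/2 + 8) - 36898 = 19/2 - 36898 = -73777/2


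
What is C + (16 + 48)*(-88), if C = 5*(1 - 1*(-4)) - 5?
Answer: -5612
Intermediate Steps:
C = 20 (C = 5*(1 + 4) - 5 = 5*5 - 5 = 25 - 5 = 20)
C + (16 + 48)*(-88) = 20 + (16 + 48)*(-88) = 20 + 64*(-88) = 20 - 5632 = -5612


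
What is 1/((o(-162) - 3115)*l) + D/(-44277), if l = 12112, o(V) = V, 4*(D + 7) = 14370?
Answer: -142312210829/1757399469648 ≈ -0.080979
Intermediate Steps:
D = 7171/2 (D = -7 + (¼)*14370 = -7 + 7185/2 = 7171/2 ≈ 3585.5)
1/((o(-162) - 3115)*l) + D/(-44277) = 1/(-162 - 3115*12112) + (7171/2)/(-44277) = (1/12112)/(-3277) + (7171/2)*(-1/44277) = -1/3277*1/12112 - 7171/88554 = -1/39691024 - 7171/88554 = -142312210829/1757399469648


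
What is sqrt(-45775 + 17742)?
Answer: 17*I*sqrt(97) ≈ 167.43*I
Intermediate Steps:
sqrt(-45775 + 17742) = sqrt(-28033) = 17*I*sqrt(97)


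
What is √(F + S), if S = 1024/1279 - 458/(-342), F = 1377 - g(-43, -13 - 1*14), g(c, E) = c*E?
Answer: √1159379786839/72903 ≈ 14.770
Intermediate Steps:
g(c, E) = E*c
F = 216 (F = 1377 - (-13 - 1*14)*(-43) = 1377 - (-13 - 14)*(-43) = 1377 - (-27)*(-43) = 1377 - 1*1161 = 1377 - 1161 = 216)
S = 467995/218709 (S = 1024*(1/1279) - 458*(-1/342) = 1024/1279 + 229/171 = 467995/218709 ≈ 2.1398)
√(F + S) = √(216 + 467995/218709) = √(47709139/218709) = √1159379786839/72903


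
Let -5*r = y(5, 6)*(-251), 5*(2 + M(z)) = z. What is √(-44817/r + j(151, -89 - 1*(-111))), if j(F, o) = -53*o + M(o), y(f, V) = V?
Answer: I*√8268218610/2510 ≈ 36.227*I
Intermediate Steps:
M(z) = -2 + z/5
r = 1506/5 (r = -6*(-251)/5 = -⅕*(-1506) = 1506/5 ≈ 301.20)
j(F, o) = -2 - 264*o/5 (j(F, o) = -53*o + (-2 + o/5) = -2 - 264*o/5)
√(-44817/r + j(151, -89 - 1*(-111))) = √(-44817/1506/5 + (-2 - 264*(-89 - 1*(-111))/5)) = √(-44817*5/1506 + (-2 - 264*(-89 + 111)/5)) = √(-74695/502 + (-2 - 264/5*22)) = √(-74695/502 + (-2 - 5808/5)) = √(-74695/502 - 5818/5) = √(-3294111/2510) = I*√8268218610/2510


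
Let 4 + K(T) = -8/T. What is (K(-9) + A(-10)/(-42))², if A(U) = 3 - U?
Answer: 185761/15876 ≈ 11.701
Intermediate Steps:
K(T) = -4 - 8/T
(K(-9) + A(-10)/(-42))² = ((-4 - 8/(-9)) + (3 - 1*(-10))/(-42))² = ((-4 - 8*(-⅑)) + (3 + 10)*(-1/42))² = ((-4 + 8/9) + 13*(-1/42))² = (-28/9 - 13/42)² = (-431/126)² = 185761/15876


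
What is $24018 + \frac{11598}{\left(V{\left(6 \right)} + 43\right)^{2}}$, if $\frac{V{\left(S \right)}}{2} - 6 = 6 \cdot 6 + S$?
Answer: $\frac{464063376}{19321} \approx 24019.0$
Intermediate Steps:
$V{\left(S \right)} = 84 + 2 S$ ($V{\left(S \right)} = 12 + 2 \left(6 \cdot 6 + S\right) = 12 + 2 \left(36 + S\right) = 12 + \left(72 + 2 S\right) = 84 + 2 S$)
$24018 + \frac{11598}{\left(V{\left(6 \right)} + 43\right)^{2}} = 24018 + \frac{11598}{\left(\left(84 + 2 \cdot 6\right) + 43\right)^{2}} = 24018 + \frac{11598}{\left(\left(84 + 12\right) + 43\right)^{2}} = 24018 + \frac{11598}{\left(96 + 43\right)^{2}} = 24018 + \frac{11598}{139^{2}} = 24018 + \frac{11598}{19321} = \frac{464063376}{19321}$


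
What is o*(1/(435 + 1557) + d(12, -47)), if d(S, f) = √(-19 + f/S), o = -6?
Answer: -1/332 - 5*I*√33 ≈ -0.003012 - 28.723*I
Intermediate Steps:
o*(1/(435 + 1557) + d(12, -47)) = -6*(1/(435 + 1557) + √(-19 - 47/12)) = -6*(1/1992 + √(-19 - 47*1/12)) = -6*(1/1992 + √(-19 - 47/12)) = -6*(1/1992 + √(-275/12)) = -6*(1/1992 + 5*I*√33/6) = -1/332 - 5*I*√33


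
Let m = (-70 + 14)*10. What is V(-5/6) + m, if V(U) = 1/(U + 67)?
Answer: -222314/397 ≈ -559.98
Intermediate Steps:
V(U) = 1/(67 + U)
m = -560 (m = -56*10 = -560)
V(-5/6) + m = 1/(67 - 5/6) - 560 = 1/(67 - 5*⅙) - 560 = 1/(67 - ⅚) - 560 = 1/(397/6) - 560 = 6/397 - 560 = -222314/397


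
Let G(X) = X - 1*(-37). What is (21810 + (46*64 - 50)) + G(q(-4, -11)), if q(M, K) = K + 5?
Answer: 24735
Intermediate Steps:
q(M, K) = 5 + K
G(X) = 37 + X (G(X) = X + 37 = 37 + X)
(21810 + (46*64 - 50)) + G(q(-4, -11)) = (21810 + (46*64 - 50)) + (37 + (5 - 11)) = (21810 + (2944 - 50)) + (37 - 6) = (21810 + 2894) + 31 = 24704 + 31 = 24735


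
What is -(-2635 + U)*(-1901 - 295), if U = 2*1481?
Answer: 718092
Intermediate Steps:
U = 2962
-(-2635 + U)*(-1901 - 295) = -(-2635 + 2962)*(-1901 - 295) = -327*(-2196) = -1*(-718092) = 718092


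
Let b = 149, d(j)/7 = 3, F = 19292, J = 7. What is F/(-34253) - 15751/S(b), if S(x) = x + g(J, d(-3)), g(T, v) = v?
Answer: -542798643/5823010 ≈ -93.216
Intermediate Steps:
d(j) = 21 (d(j) = 7*3 = 21)
S(x) = 21 + x (S(x) = x + 21 = 21 + x)
F/(-34253) - 15751/S(b) = 19292/(-34253) - 15751/(21 + 149) = 19292*(-1/34253) - 15751/170 = -19292/34253 - 15751*1/170 = -19292/34253 - 15751/170 = -542798643/5823010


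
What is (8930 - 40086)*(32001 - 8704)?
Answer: -725841332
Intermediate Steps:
(8930 - 40086)*(32001 - 8704) = -31156*23297 = -725841332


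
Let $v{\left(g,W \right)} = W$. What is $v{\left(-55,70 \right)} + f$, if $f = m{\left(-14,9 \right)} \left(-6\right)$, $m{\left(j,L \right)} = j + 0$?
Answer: $154$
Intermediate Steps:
$m{\left(j,L \right)} = j$
$f = 84$ ($f = \left(-14\right) \left(-6\right) = 84$)
$v{\left(-55,70 \right)} + f = 70 + 84 = 154$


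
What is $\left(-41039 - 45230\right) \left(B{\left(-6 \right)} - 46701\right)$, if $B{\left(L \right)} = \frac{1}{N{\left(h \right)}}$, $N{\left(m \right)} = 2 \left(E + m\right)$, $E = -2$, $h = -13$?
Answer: $\frac{120865543339}{30} \approx 4.0289 \cdot 10^{9}$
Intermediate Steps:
$N{\left(m \right)} = -4 + 2 m$ ($N{\left(m \right)} = 2 \left(-2 + m\right) = -4 + 2 m$)
$B{\left(L \right)} = - \frac{1}{30}$ ($B{\left(L \right)} = \frac{1}{-4 + 2 \left(-13\right)} = \frac{1}{-4 - 26} = \frac{1}{-30} = - \frac{1}{30}$)
$\left(-41039 - 45230\right) \left(B{\left(-6 \right)} - 46701\right) = \left(-41039 - 45230\right) \left(- \frac{1}{30} - 46701\right) = \left(-86269\right) \left(- \frac{1401031}{30}\right) = \frac{120865543339}{30}$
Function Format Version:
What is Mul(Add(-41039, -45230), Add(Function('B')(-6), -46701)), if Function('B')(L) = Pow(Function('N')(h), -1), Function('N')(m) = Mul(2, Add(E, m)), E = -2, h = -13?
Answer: Rational(120865543339, 30) ≈ 4.0289e+9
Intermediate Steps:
Function('N')(m) = Add(-4, Mul(2, m)) (Function('N')(m) = Mul(2, Add(-2, m)) = Add(-4, Mul(2, m)))
Function('B')(L) = Rational(-1, 30) (Function('B')(L) = Pow(Add(-4, Mul(2, -13)), -1) = Pow(Add(-4, -26), -1) = Pow(-30, -1) = Rational(-1, 30))
Mul(Add(-41039, -45230), Add(Function('B')(-6), -46701)) = Mul(Add(-41039, -45230), Add(Rational(-1, 30), -46701)) = Mul(-86269, Rational(-1401031, 30)) = Rational(120865543339, 30)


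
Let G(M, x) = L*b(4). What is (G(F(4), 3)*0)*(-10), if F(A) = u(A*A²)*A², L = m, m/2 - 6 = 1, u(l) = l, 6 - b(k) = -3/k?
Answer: 0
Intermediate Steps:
b(k) = 6 + 3/k (b(k) = 6 - (-3)/k = 6 + 3/k)
m = 14 (m = 12 + 2*1 = 12 + 2 = 14)
L = 14
F(A) = A⁵ (F(A) = (A*A²)*A² = A³*A² = A⁵)
G(M, x) = 189/2 (G(M, x) = 14*(6 + 3/4) = 14*(6 + 3*(¼)) = 14*(6 + ¾) = 14*(27/4) = 189/2)
(G(F(4), 3)*0)*(-10) = ((189/2)*0)*(-10) = 0*(-10) = 0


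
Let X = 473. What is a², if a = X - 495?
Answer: 484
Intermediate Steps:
a = -22 (a = 473 - 495 = -22)
a² = (-22)² = 484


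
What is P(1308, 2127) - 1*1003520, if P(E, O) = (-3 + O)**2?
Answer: 3507856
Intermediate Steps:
P(1308, 2127) - 1*1003520 = (-3 + 2127)**2 - 1*1003520 = 2124**2 - 1003520 = 4511376 - 1003520 = 3507856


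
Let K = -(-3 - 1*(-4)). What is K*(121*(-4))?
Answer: 484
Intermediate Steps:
K = -1 (K = -(-3 + 4) = -1*1 = -1)
K*(121*(-4)) = -121*(-4) = -1*(-484) = 484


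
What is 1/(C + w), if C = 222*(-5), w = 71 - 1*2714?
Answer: -1/3753 ≈ -0.00026645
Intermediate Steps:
w = -2643 (w = 71 - 2714 = -2643)
C = -1110
1/(C + w) = 1/(-1110 - 2643) = 1/(-3753) = -1/3753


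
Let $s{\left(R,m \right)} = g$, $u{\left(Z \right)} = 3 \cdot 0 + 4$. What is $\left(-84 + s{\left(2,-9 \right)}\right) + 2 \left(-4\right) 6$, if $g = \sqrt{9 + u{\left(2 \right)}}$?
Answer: $-132 + \sqrt{13} \approx -128.39$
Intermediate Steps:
$u{\left(Z \right)} = 4$ ($u{\left(Z \right)} = 0 + 4 = 4$)
$g = \sqrt{13}$ ($g = \sqrt{9 + 4} = \sqrt{13} \approx 3.6056$)
$s{\left(R,m \right)} = \sqrt{13}$
$\left(-84 + s{\left(2,-9 \right)}\right) + 2 \left(-4\right) 6 = \left(-84 + \sqrt{13}\right) + 2 \left(-4\right) 6 = \left(-84 + \sqrt{13}\right) - 48 = -132 + \sqrt{13}$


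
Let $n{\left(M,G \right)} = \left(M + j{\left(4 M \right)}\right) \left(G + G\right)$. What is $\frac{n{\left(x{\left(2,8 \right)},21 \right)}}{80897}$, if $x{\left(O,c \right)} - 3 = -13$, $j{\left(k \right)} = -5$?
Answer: $- \frac{630}{80897} \approx -0.0077877$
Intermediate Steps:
$x{\left(O,c \right)} = -10$ ($x{\left(O,c \right)} = 3 - 13 = -10$)
$n{\left(M,G \right)} = 2 G \left(-5 + M\right)$ ($n{\left(M,G \right)} = \left(M - 5\right) \left(G + G\right) = \left(-5 + M\right) 2 G = 2 G \left(-5 + M\right)$)
$\frac{n{\left(x{\left(2,8 \right)},21 \right)}}{80897} = \frac{2 \cdot 21 \left(-5 - 10\right)}{80897} = 2 \cdot 21 \left(-15\right) \frac{1}{80897} = \left(-630\right) \frac{1}{80897} = - \frac{630}{80897}$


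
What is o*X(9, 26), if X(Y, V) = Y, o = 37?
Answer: 333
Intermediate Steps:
o*X(9, 26) = 37*9 = 333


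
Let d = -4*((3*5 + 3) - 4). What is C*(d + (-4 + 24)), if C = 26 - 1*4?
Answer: -792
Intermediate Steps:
C = 22 (C = 26 - 4 = 22)
d = -56 (d = -4*((15 + 3) - 4) = -4*(18 - 4) = -4*14 = -56)
C*(d + (-4 + 24)) = 22*(-56 + (-4 + 24)) = 22*(-56 + 20) = 22*(-36) = -792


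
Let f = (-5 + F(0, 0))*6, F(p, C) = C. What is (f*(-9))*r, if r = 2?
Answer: 540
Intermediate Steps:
f = -30 (f = (-5 + 0)*6 = -5*6 = -30)
(f*(-9))*r = -30*(-9)*2 = 270*2 = 540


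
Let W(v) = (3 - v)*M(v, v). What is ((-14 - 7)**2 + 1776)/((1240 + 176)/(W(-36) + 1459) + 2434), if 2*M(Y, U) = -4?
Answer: 3061677/3362770 ≈ 0.91046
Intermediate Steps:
M(Y, U) = -2 (M(Y, U) = (1/2)*(-4) = -2)
W(v) = -6 + 2*v (W(v) = (3 - v)*(-2) = -6 + 2*v)
((-14 - 7)**2 + 1776)/((1240 + 176)/(W(-36) + 1459) + 2434) = ((-14 - 7)**2 + 1776)/((1240 + 176)/((-6 + 2*(-36)) + 1459) + 2434) = ((-21)**2 + 1776)/(1416/((-6 - 72) + 1459) + 2434) = (441 + 1776)/(1416/(-78 + 1459) + 2434) = 2217/(1416/1381 + 2434) = 2217/(3362770/1381) = 2217*(1381/3362770) = 3061677/3362770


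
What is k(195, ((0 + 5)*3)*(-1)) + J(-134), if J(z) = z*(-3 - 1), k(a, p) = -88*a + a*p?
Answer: -19549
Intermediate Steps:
J(z) = -4*z (J(z) = z*(-4) = -4*z)
k(195, ((0 + 5)*3)*(-1)) + J(-134) = 195*(-88 + ((0 + 5)*3)*(-1)) - 4*(-134) = 195*(-88 + (5*3)*(-1)) + 536 = 195*(-88 + 15*(-1)) + 536 = 195*(-88 - 15) + 536 = 195*(-103) + 536 = -20085 + 536 = -19549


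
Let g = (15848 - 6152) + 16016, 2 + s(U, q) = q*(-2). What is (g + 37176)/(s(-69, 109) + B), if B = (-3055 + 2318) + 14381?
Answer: 7861/1678 ≈ 4.6847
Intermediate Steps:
s(U, q) = -2 - 2*q (s(U, q) = -2 + q*(-2) = -2 - 2*q)
g = 25712 (g = 9696 + 16016 = 25712)
B = 13644 (B = -737 + 14381 = 13644)
(g + 37176)/(s(-69, 109) + B) = (25712 + 37176)/((-2 - 2*109) + 13644) = 62888/((-2 - 218) + 13644) = 62888/(-220 + 13644) = 62888/13424 = 62888*(1/13424) = 7861/1678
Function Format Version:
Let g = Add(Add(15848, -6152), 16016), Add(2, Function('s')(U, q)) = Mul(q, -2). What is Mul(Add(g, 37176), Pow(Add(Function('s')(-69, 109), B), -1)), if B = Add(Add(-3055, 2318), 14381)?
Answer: Rational(7861, 1678) ≈ 4.6847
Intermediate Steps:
Function('s')(U, q) = Add(-2, Mul(-2, q)) (Function('s')(U, q) = Add(-2, Mul(q, -2)) = Add(-2, Mul(-2, q)))
g = 25712 (g = Add(9696, 16016) = 25712)
B = 13644 (B = Add(-737, 14381) = 13644)
Mul(Add(g, 37176), Pow(Add(Function('s')(-69, 109), B), -1)) = Mul(Add(25712, 37176), Pow(Add(Add(-2, Mul(-2, 109)), 13644), -1)) = Mul(62888, Pow(Add(Add(-2, -218), 13644), -1)) = Mul(62888, Pow(Add(-220, 13644), -1)) = Mul(62888, Pow(13424, -1)) = Mul(62888, Rational(1, 13424)) = Rational(7861, 1678)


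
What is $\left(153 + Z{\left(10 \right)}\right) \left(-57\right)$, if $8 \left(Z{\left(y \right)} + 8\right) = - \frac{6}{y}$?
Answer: $- \frac{330429}{40} \approx -8260.7$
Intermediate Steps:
$Z{\left(y \right)} = -8 - \frac{3}{4 y}$ ($Z{\left(y \right)} = -8 + \frac{\left(-6\right) \frac{1}{y}}{8} = -8 - \frac{3}{4 y}$)
$\left(153 + Z{\left(10 \right)}\right) \left(-57\right) = \left(153 - \left(8 + \frac{3}{4 \cdot 10}\right)\right) \left(-57\right) = \left(153 - \frac{323}{40}\right) \left(-57\right) = \frac{5797}{40} \left(-57\right) = - \frac{330429}{40}$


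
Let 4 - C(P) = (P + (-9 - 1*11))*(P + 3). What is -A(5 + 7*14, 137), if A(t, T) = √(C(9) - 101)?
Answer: -√35 ≈ -5.9161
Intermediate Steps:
C(P) = 4 - (-20 + P)*(3 + P) (C(P) = 4 - (P + (-9 - 1*11))*(P + 3) = 4 - (P + (-9 - 11))*(3 + P) = 4 - (P - 20)*(3 + P) = 4 - (-20 + P)*(3 + P))
A(t, T) = √35 (A(t, T) = √((64 - 1*9² + 17*9) - 101) = √((64 - 1*81 + 153) - 101) = √((64 - 81 + 153) - 101) = √(136 - 101) = √35)
-A(5 + 7*14, 137) = -√35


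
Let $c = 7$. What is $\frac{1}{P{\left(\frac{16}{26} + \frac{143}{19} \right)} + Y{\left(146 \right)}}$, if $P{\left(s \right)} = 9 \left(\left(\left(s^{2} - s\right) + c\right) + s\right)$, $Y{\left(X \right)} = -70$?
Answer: $\frac{61009}{35970026} \approx 0.0016961$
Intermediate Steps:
$P{\left(s \right)} = 63 + 9 s^{2}$ ($P{\left(s \right)} = 9 \left(\left(\left(s^{2} - s\right) + 7\right) + s\right) = 9 \left(\left(7 + s^{2} - s\right) + s\right) = 9 \left(7 + s^{2}\right) = 63 + 9 s^{2}$)
$\frac{1}{P{\left(\frac{16}{26} + \frac{143}{19} \right)} + Y{\left(146 \right)}} = \frac{1}{\left(63 + 9 \left(\frac{16}{26} + \frac{143}{19}\right)^{2}\right) - 70} = \frac{1}{\left(63 + 9 \left(16 \cdot \frac{1}{26} + 143 \cdot \frac{1}{19}\right)^{2}\right) - 70} = \frac{1}{\left(63 + 9 \left(\frac{8}{13} + \frac{143}{19}\right)^{2}\right) - 70} = \frac{1}{\left(63 + 9 \left(\frac{2011}{247}\right)^{2}\right) - 70} = \frac{1}{\left(63 + 9 \cdot \frac{4044121}{61009}\right) - 70} = \frac{1}{\left(63 + \frac{36397089}{61009}\right) - 70} = \frac{1}{\frac{40240656}{61009} - 70} = \frac{1}{\frac{35970026}{61009}} = \frac{61009}{35970026}$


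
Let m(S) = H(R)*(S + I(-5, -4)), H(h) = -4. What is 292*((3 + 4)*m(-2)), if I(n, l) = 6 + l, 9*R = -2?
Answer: 0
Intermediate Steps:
R = -2/9 (R = (⅑)*(-2) = -2/9 ≈ -0.22222)
m(S) = -8 - 4*S (m(S) = -4*(S + (6 - 4)) = -4*(S + 2) = -4*(2 + S) = -8 - 4*S)
292*((3 + 4)*m(-2)) = 292*((3 + 4)*(-8 - 4*(-2))) = 292*(7*(-8 + 8)) = 292*(7*0) = 292*0 = 0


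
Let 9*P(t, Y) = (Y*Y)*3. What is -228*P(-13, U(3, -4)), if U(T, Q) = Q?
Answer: -1216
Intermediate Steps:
P(t, Y) = Y²/3 (P(t, Y) = ((Y*Y)*3)/9 = (Y²*3)/9 = (3*Y²)/9 = Y²/3)
-228*P(-13, U(3, -4)) = -76*(-4)² = -76*16 = -228*16/3 = -1216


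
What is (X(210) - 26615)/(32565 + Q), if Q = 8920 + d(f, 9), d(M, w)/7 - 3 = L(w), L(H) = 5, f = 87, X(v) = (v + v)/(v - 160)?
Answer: -133033/207705 ≈ -0.64049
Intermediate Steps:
X(v) = 2*v/(-160 + v) (X(v) = (2*v)/(-160 + v) = 2*v/(-160 + v))
d(M, w) = 56 (d(M, w) = 21 + 7*5 = 21 + 35 = 56)
Q = 8976 (Q = 8920 + 56 = 8976)
(X(210) - 26615)/(32565 + Q) = (2*210/(-160 + 210) - 26615)/(32565 + 8976) = (2*210/50 - 26615)/41541 = (2*210*(1/50) - 26615)*(1/41541) = (42/5 - 26615)*(1/41541) = -133033/5*1/41541 = -133033/207705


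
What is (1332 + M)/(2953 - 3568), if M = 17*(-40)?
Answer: -652/615 ≈ -1.0602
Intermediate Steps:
M = -680
(1332 + M)/(2953 - 3568) = (1332 - 680)/(2953 - 3568) = 652/(-615) = 652*(-1/615) = -652/615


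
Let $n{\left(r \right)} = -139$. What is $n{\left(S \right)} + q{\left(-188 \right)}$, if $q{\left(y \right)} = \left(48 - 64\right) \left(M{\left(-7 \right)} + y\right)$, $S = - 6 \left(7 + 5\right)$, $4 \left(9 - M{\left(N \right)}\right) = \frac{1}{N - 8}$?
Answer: $\frac{40871}{15} \approx 2724.7$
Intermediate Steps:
$M{\left(N \right)} = 9 - \frac{1}{4 \left(-8 + N\right)}$ ($M{\left(N \right)} = 9 - \frac{1}{4 \left(N - 8\right)} = 9 - \frac{1}{4 \left(-8 + N\right)}$)
$S = -72$ ($S = \left(-6\right) 12 = -72$)
$q{\left(y \right)} = - \frac{2164}{15} - 16 y$ ($q{\left(y \right)} = \left(48 - 64\right) \left(\frac{-289 + 36 \left(-7\right)}{4 \left(-8 - 7\right)} + y\right) = - 16 \left(\frac{-289 - 252}{4 \left(-15\right)} + y\right) = - 16 \left(\frac{1}{4} \left(- \frac{1}{15}\right) \left(-541\right) + y\right) = - 16 \left(\frac{541}{60} + y\right) = - \frac{2164}{15} - 16 y$)
$n{\left(S \right)} + q{\left(-188 \right)} = -139 - - \frac{42956}{15} = -139 + \left(- \frac{2164}{15} + 3008\right) = -139 + \frac{42956}{15} = \frac{40871}{15}$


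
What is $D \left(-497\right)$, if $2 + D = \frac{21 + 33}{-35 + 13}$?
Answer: $\frac{24353}{11} \approx 2213.9$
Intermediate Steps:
$D = - \frac{49}{11}$ ($D = -2 + \frac{21 + 33}{-35 + 13} = -2 + \frac{54}{-22} = -2 + 54 \left(- \frac{1}{22}\right) = -2 - \frac{27}{11} = - \frac{49}{11} \approx -4.4545$)
$D \left(-497\right) = \left(- \frac{49}{11}\right) \left(-497\right) = \frac{24353}{11}$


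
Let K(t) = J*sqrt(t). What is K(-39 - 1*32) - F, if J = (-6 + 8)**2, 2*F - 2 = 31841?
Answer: -31843/2 + 4*I*sqrt(71) ≈ -15922.0 + 33.705*I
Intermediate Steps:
F = 31843/2 (F = 1 + (1/2)*31841 = 1 + 31841/2 = 31843/2 ≈ 15922.)
J = 4 (J = 2**2 = 4)
K(t) = 4*sqrt(t)
K(-39 - 1*32) - F = 4*sqrt(-39 - 1*32) - 1*31843/2 = 4*sqrt(-39 - 32) - 31843/2 = 4*sqrt(-71) - 31843/2 = 4*(I*sqrt(71)) - 31843/2 = 4*I*sqrt(71) - 31843/2 = -31843/2 + 4*I*sqrt(71)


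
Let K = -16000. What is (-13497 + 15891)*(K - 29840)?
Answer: -109740960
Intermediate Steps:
(-13497 + 15891)*(K - 29840) = (-13497 + 15891)*(-16000 - 29840) = 2394*(-45840) = -109740960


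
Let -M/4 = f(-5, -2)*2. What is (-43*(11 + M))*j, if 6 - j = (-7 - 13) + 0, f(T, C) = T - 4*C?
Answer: 14534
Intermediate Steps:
j = 26 (j = 6 - ((-7 - 13) + 0) = 6 - (-20 + 0) = 6 - 1*(-20) = 6 + 20 = 26)
M = -24 (M = -4*(-5 - 4*(-2))*2 = -4*(-5 + 8)*2 = -12*2 = -4*6 = -24)
(-43*(11 + M))*j = -43*(11 - 24)*26 = -43*(-13)*26 = 559*26 = 14534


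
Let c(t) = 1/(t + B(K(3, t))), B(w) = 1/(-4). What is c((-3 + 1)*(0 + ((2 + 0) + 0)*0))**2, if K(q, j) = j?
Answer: 16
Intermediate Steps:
B(w) = -1/4
c(t) = 1/(-1/4 + t) (c(t) = 1/(t - 1/4) = 1/(-1/4 + t))
c((-3 + 1)*(0 + ((2 + 0) + 0)*0))**2 = (4/(-1 + 4*((-3 + 1)*(0 + ((2 + 0) + 0)*0))))**2 = (4/(-1 + 4*(-2*(0 + (2 + 0)*0))))**2 = (4/(-1 + 4*(-2*(0 + 2*0))))**2 = (4/(-1 + 4*(-2*(0 + 0))))**2 = (4/(-1 + 4*(-2*0)))**2 = (4/(-1 + 4*0))**2 = (4/(-1 + 0))**2 = (4/(-1))**2 = (4*(-1))**2 = (-4)**2 = 16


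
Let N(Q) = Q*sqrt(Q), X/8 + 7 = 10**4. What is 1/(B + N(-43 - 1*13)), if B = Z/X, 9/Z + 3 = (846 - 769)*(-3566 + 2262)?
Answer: -8027256984/1257349185860359637663753 + 801880858329310993408*I*sqrt(14)/1257349185860359637663753 ≈ -6.3843e-15 + 0.0023863*I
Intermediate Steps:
X = 79944 (X = -56 + 8*10**4 = -56 + 8*10000 = -56 + 80000 = 79944)
N(Q) = Q**(3/2)
Z = -9/100411 (Z = 9/(-3 + (846 - 769)*(-3566 + 2262)) = 9/(-3 + 77*(-1304)) = 9/(-3 - 100408) = 9/(-100411) = 9*(-1/100411) = -9/100411 ≈ -8.9632e-5)
B = -3/2675752328 (B = -9/100411/79944 = -9/100411*1/79944 = -3/2675752328 ≈ -1.1212e-9)
1/(B + N(-43 - 1*13)) = 1/(-3/2675752328 + (-43 - 1*13)**(3/2)) = 1/(-3/2675752328 + (-43 - 13)**(3/2)) = 1/(-3/2675752328 + (-56)**(3/2)) = 1/(-3/2675752328 - 112*I*sqrt(14))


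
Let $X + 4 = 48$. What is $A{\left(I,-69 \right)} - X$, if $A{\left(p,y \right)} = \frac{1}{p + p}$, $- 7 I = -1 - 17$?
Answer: $- \frac{1577}{36} \approx -43.806$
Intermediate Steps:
$I = \frac{18}{7}$ ($I = - \frac{-1 - 17}{7} = \left(- \frac{1}{7}\right) \left(-18\right) = \frac{18}{7} \approx 2.5714$)
$A{\left(p,y \right)} = \frac{1}{2 p}$
$X = 44$ ($X = -4 + 48 = 44$)
$A{\left(I,-69 \right)} - X = \frac{1}{2 \cdot \frac{18}{7}} - 44 = \frac{1}{2} \cdot \frac{7}{18} - 44 = \frac{7}{36} - 44 = - \frac{1577}{36}$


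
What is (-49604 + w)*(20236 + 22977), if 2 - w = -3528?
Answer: -1990995762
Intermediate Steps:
w = 3530 (w = 2 - 1*(-3528) = 2 + 3528 = 3530)
(-49604 + w)*(20236 + 22977) = (-49604 + 3530)*(20236 + 22977) = -46074*43213 = -1990995762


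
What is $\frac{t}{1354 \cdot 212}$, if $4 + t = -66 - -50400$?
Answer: $\frac{25165}{143524} \approx 0.17534$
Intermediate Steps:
$t = 50330$ ($t = -4 - -50334 = -4 + \left(-66 + 50400\right) = -4 + 50334 = 50330$)
$\frac{t}{1354 \cdot 212} = \frac{50330}{1354 \cdot 212} = \frac{50330}{287048} = 50330 \cdot \frac{1}{287048} = \frac{25165}{143524}$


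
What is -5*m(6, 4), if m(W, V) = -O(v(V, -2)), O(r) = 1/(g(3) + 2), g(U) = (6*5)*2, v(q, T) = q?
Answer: 5/62 ≈ 0.080645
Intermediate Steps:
g(U) = 60 (g(U) = 30*2 = 60)
O(r) = 1/62 (O(r) = 1/(60 + 2) = 1/62)
m(W, V) = -1/62 (m(W, V) = -1*1/62 = -1/62)
-5*m(6, 4) = -5*(-1/62) = 5/62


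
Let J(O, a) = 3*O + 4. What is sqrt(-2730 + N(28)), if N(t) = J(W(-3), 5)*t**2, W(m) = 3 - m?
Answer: sqrt(14518) ≈ 120.49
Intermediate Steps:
J(O, a) = 4 + 3*O
N(t) = 22*t**2 (N(t) = (4 + 3*(3 - 1*(-3)))*t**2 = (4 + 3*(3 + 3))*t**2 = (4 + 3*6)*t**2 = (4 + 18)*t**2 = 22*t**2)
sqrt(-2730 + N(28)) = sqrt(-2730 + 22*28**2) = sqrt(-2730 + 22*784) = sqrt(-2730 + 17248) = sqrt(14518)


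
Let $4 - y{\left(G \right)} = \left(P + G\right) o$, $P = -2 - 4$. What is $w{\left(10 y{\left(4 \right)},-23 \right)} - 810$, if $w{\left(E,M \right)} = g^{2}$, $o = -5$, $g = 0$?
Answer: $-810$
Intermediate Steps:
$P = -6$ ($P = -2 - 4 = -6$)
$y{\left(G \right)} = -26 + 5 G$ ($y{\left(G \right)} = 4 - \left(-6 + G\right) \left(-5\right) = 4 - \left(30 - 5 G\right) = 4 + \left(-30 + 5 G\right) = -26 + 5 G$)
$w{\left(E,M \right)} = 0$ ($w{\left(E,M \right)} = 0^{2} = 0$)
$w{\left(10 y{\left(4 \right)},-23 \right)} - 810 = 0 - 810 = -810$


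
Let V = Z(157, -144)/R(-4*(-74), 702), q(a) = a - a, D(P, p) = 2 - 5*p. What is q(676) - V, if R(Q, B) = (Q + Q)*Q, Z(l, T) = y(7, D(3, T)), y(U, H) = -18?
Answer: 9/87616 ≈ 0.00010272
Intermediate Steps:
Z(l, T) = -18
R(Q, B) = 2*Q² (R(Q, B) = (2*Q)*Q = 2*Q²)
q(a) = 0
V = -9/87616 (V = -18/(2*(-4*(-74))²) = -18/(2*296²) = -18/(2*87616) = -18/175232 = -18*1/175232 = -9/87616 ≈ -0.00010272)
q(676) - V = 0 - 1*(-9/87616) = 0 + 9/87616 = 9/87616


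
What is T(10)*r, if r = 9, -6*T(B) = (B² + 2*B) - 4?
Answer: -174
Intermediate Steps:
T(B) = ⅔ - B/3 - B²/6 (T(B) = -((B² + 2*B) - 4)/6 = -(-4 + B² + 2*B)/6 = ⅔ - B/3 - B²/6)
T(10)*r = (⅔ - ⅓*10 - ⅙*10²)*9 = (⅔ - 10/3 - ⅙*100)*9 = (⅔ - 10/3 - 50/3)*9 = -58/3*9 = -174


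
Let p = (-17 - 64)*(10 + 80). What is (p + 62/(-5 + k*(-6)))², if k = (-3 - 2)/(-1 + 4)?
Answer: 1324086544/25 ≈ 5.2963e+7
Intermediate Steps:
k = -5/3 ≈ -1.6667
p = -7290 (p = -81*90 = -7290)
(p + 62/(-5 + k*(-6)))² = (-7290 + 62/(-5 - 5/3*(-6)))² = (-7290 + 62/(-5 + 10))² = (-7290 + 62/5)² = (-36388/5)² = 1324086544/25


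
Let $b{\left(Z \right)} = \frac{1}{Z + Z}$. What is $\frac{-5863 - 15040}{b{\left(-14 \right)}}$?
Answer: $585284$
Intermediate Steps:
$b{\left(Z \right)} = \frac{1}{2 Z}$
$\frac{-5863 - 15040}{b{\left(-14 \right)}} = \frac{-5863 - 15040}{\frac{1}{2} \frac{1}{-14}} = - \frac{20903}{\frac{1}{2} \left(- \frac{1}{14}\right)} = - \frac{20903}{- \frac{1}{28}} = \left(-20903\right) \left(-28\right) = 585284$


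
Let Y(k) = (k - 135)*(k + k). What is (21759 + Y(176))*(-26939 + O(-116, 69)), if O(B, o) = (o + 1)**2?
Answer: -797613449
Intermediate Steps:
Y(k) = 2*k*(-135 + k) (Y(k) = (-135 + k)*(2*k) = 2*k*(-135 + k))
O(B, o) = (1 + o)**2
(21759 + Y(176))*(-26939 + O(-116, 69)) = (21759 + 2*176*(-135 + 176))*(-26939 + (1 + 69)**2) = (21759 + 2*176*41)*(-26939 + 70**2) = (21759 + 14432)*(-26939 + 4900) = 36191*(-22039) = -797613449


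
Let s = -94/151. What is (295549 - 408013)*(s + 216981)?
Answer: -3684774657168/151 ≈ -2.4402e+10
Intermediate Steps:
s = -94/151 (s = (1/151)*(-94) = -94/151 ≈ -0.62252)
(295549 - 408013)*(s + 216981) = (295549 - 408013)*(-94/151 + 216981) = -112464*32764037/151 = -3684774657168/151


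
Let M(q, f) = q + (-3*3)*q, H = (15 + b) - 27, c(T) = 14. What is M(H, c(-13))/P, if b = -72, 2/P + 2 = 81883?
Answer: 27512016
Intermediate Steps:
P = 2/81881 (P = 2/(-2 + 81883) = 2/81881 ≈ 2.4426e-5)
H = -84 (H = (15 - 72) - 27 = -57 - 27 = -84)
M(q, f) = -8*q (M(q, f) = q - 9*q = -8*q)
M(H, c(-13))/P = (-8*(-84))/(2/81881) = 672*(81881/2) = 27512016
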